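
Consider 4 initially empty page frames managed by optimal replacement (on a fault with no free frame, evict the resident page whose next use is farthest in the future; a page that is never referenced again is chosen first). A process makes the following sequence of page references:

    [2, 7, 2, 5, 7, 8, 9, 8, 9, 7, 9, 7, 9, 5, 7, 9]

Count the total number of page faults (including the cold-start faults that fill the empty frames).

2 → miss, frames [2]
7 → miss, frames [2, 7]
2 → hit
5 → miss, frames [2, 7, 5]
7 → hit
8 → miss, frames [2, 7, 5, 8]
9 → miss, evict 2, frames [7, 5, 8, 9]
8 → hit
9 → hit
7 → hit
9 → hit
7 → hit
9 → hit
5 → hit
7 → hit
9 → hit
Page faults: 5.

5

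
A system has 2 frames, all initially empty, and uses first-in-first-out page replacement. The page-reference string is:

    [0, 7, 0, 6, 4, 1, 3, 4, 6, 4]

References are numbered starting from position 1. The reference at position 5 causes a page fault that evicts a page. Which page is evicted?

pos 1: 0: fault, frames {0}
pos 2: 7: fault, frames {0,7}
pos 3: 0: hit
pos 4: 6: fault, evict 0, frames {7,6}
pos 5: 4: fault, evict 7, frames {6,4}
At position 5, page 7 is evicted.

7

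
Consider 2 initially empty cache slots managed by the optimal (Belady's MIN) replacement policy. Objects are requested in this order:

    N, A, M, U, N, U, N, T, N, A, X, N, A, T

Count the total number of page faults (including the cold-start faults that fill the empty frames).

N: fault, frames [N]
A: fault, frames [N, A]
M: fault, evict A, frames [N, M]
U: fault, evict M, frames [N, U]
N: hit
U: hit
N: hit
T: fault, evict U, frames [N, T]
N: hit
A: fault, evict T, frames [N, A]
X: fault, evict A, frames [N, X]
N: hit
A: fault, evict X, frames [N, A]
T: fault, evict A, frames [N, T]
Page faults: 9.

9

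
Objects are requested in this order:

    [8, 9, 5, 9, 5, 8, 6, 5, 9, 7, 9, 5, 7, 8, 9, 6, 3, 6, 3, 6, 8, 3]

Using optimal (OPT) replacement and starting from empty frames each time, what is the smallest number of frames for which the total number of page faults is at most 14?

f=1: 22 faults
f=2: 13 faults
f=3: 8 faults
f=4: 7 faults
f=5: 6 faults
f=6: 6 faults
Smallest f with faults ≤ 14 is 2.

2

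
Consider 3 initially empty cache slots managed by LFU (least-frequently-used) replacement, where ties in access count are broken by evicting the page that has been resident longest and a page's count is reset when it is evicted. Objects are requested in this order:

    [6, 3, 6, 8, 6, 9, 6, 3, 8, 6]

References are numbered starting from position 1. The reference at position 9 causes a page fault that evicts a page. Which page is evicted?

pos 1: 6: miss, frames (6)
pos 2: 3: miss, frames (6 3)
pos 3: 6: hit
pos 4: 8: miss, frames (6 3 8)
pos 5: 6: hit
pos 6: 9: miss, evict 3, frames (6 8 9)
pos 7: 6: hit
pos 8: 3: miss, evict 8, frames (6 9 3)
pos 9: 8: miss, evict 9, frames (6 3 8)
At position 9, page 9 is evicted.

9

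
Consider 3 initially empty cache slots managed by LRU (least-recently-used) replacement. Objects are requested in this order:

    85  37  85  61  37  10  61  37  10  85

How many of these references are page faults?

85 → fault, frames {85}
37 → fault, frames {85,37}
85 → hit
61 → fault, frames {37,85,61}
37 → hit
10 → fault, evict 85, frames {61,37,10}
61 → hit
37 → hit
10 → hit
85 → fault, evict 61, frames {37,10,85}
Page faults: 5.

5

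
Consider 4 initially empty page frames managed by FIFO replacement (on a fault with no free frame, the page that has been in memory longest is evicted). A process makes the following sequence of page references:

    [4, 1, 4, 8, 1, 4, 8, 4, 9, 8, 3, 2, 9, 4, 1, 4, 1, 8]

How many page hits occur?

9

4 → fault, frames [4]
1 → fault, frames [4, 1]
4 → hit
8 → fault, frames [4, 1, 8]
1 → hit
4 → hit
8 → hit
4 → hit
9 → fault, frames [4, 1, 8, 9]
8 → hit
3 → fault, evict 4, frames [1, 8, 9, 3]
2 → fault, evict 1, frames [8, 9, 3, 2]
9 → hit
4 → fault, evict 8, frames [9, 3, 2, 4]
1 → fault, evict 9, frames [3, 2, 4, 1]
4 → hit
1 → hit
8 → fault, evict 3, frames [2, 4, 1, 8]
Hits: 9.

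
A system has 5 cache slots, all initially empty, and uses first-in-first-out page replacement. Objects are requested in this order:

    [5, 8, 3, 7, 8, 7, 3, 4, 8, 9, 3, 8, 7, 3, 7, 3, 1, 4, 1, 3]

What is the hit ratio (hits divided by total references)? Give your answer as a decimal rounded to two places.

0.65

5 -> miss, frames [5]
8 -> miss, frames [5, 8]
3 -> miss, frames [5, 8, 3]
7 -> miss, frames [5, 8, 3, 7]
8 -> hit
7 -> hit
3 -> hit
4 -> miss, frames [5, 8, 3, 7, 4]
8 -> hit
9 -> miss, evict 5, frames [8, 3, 7, 4, 9]
3 -> hit
8 -> hit
7 -> hit
3 -> hit
7 -> hit
3 -> hit
1 -> miss, evict 8, frames [3, 7, 4, 9, 1]
4 -> hit
1 -> hit
3 -> hit
Hits: 13 of 20 references → 13/20 = 0.6500.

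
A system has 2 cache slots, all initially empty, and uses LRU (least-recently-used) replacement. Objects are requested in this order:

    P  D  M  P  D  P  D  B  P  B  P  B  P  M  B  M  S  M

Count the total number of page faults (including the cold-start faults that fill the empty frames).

10

P -> fault, frames (P)
D -> fault, frames (P D)
M -> fault, evict P, frames (D M)
P -> fault, evict D, frames (M P)
D -> fault, evict M, frames (P D)
P -> hit
D -> hit
B -> fault, evict P, frames (D B)
P -> fault, evict D, frames (B P)
B -> hit
P -> hit
B -> hit
P -> hit
M -> fault, evict B, frames (P M)
B -> fault, evict P, frames (M B)
M -> hit
S -> fault, evict B, frames (M S)
M -> hit
Page faults: 10.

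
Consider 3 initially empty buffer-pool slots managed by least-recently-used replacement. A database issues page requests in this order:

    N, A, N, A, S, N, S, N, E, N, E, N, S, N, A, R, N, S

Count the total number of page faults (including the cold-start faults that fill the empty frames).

N -> miss, frames {N}
A -> miss, frames {N,A}
N -> hit
A -> hit
S -> miss, frames {N,A,S}
N -> hit
S -> hit
N -> hit
E -> miss, evict A, frames {S,N,E}
N -> hit
E -> hit
N -> hit
S -> hit
N -> hit
A -> miss, evict E, frames {S,N,A}
R -> miss, evict S, frames {N,A,R}
N -> hit
S -> miss, evict A, frames {R,N,S}
Page faults: 7.

7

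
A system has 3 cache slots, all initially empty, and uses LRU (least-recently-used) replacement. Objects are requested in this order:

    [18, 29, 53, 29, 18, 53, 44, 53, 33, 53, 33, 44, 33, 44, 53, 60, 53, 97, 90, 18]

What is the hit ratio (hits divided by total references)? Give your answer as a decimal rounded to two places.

18 → miss, frames (18)
29 → miss, frames (18 29)
53 → miss, frames (18 29 53)
29 → hit
18 → hit
53 → hit
44 → miss, evict 29, frames (18 53 44)
53 → hit
33 → miss, evict 18, frames (44 53 33)
53 → hit
33 → hit
44 → hit
33 → hit
44 → hit
53 → hit
60 → miss, evict 33, frames (44 53 60)
53 → hit
97 → miss, evict 44, frames (60 53 97)
90 → miss, evict 60, frames (53 97 90)
18 → miss, evict 53, frames (97 90 18)
Hits: 11 of 20 references → 11/20 = 0.5500.

0.55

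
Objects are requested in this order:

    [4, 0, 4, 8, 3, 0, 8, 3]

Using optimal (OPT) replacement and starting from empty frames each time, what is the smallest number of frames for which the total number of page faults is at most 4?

3

f=1: 8 faults
f=2: 5 faults
f=3: 4 faults
f=4: 4 faults
Smallest f with faults ≤ 4 is 3.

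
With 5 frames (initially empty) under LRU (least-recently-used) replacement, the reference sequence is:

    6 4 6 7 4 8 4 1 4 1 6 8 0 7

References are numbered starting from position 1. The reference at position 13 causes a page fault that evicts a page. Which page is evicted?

pos 1: 6 -> fault, frames (6)
pos 2: 4 -> fault, frames (6 4)
pos 3: 6 -> hit
pos 4: 7 -> fault, frames (4 6 7)
pos 5: 4 -> hit
pos 6: 8 -> fault, frames (6 7 4 8)
pos 7: 4 -> hit
pos 8: 1 -> fault, frames (6 7 8 4 1)
pos 9: 4 -> hit
pos 10: 1 -> hit
pos 11: 6 -> hit
pos 12: 8 -> hit
pos 13: 0 -> fault, evict 7, frames (4 1 6 8 0)
At position 13, page 7 is evicted.

7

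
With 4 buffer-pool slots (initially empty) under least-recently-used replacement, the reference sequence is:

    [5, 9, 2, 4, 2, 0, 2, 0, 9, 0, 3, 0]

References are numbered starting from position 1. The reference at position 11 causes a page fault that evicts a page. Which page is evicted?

4

pos 1: 5: fault, frames {5}
pos 2: 9: fault, frames {5,9}
pos 3: 2: fault, frames {5,9,2}
pos 4: 4: fault, frames {5,9,2,4}
pos 5: 2: hit
pos 6: 0: fault, evict 5, frames {9,4,2,0}
pos 7: 2: hit
pos 8: 0: hit
pos 9: 9: hit
pos 10: 0: hit
pos 11: 3: fault, evict 4, frames {2,9,0,3}
At position 11, page 4 is evicted.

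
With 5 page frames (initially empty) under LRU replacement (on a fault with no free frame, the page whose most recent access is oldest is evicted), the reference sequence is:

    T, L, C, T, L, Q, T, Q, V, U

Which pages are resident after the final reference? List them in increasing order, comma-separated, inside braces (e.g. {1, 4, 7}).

{L, Q, T, U, V}

T → miss, frames {T}
L → miss, frames {T,L}
C → miss, frames {T,L,C}
T → hit
L → hit
Q → miss, frames {C,T,L,Q}
T → hit
Q → hit
V → miss, frames {C,L,T,Q,V}
U → miss, evict C, frames {L,T,Q,V,U}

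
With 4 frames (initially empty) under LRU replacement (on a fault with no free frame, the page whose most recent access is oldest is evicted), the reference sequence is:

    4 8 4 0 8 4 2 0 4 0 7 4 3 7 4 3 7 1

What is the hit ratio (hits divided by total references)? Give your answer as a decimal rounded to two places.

4: miss, frames {4}
8: miss, frames {4,8}
4: hit
0: miss, frames {8,4,0}
8: hit
4: hit
2: miss, frames {0,8,4,2}
0: hit
4: hit
0: hit
7: miss, evict 8, frames {2,4,0,7}
4: hit
3: miss, evict 2, frames {0,7,4,3}
7: hit
4: hit
3: hit
7: hit
1: miss, evict 0, frames {4,3,7,1}
Hits: 11 of 18 references → 11/18 = 0.6111.

0.61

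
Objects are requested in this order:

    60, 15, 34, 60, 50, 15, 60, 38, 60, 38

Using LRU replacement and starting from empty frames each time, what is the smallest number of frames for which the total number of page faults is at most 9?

f=1: 10 faults
f=2: 8 faults
f=3: 6 faults
f=4: 5 faults
f=5: 5 faults
Smallest f with faults ≤ 9 is 2.

2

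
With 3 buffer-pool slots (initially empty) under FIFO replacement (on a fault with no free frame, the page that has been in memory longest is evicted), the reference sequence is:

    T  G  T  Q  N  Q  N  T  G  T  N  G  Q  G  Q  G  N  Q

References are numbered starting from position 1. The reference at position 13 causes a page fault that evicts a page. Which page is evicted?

pos 1: T: miss, frames {T}
pos 2: G: miss, frames {T,G}
pos 3: T: hit
pos 4: Q: miss, frames {T,G,Q}
pos 5: N: miss, evict T, frames {G,Q,N}
pos 6: Q: hit
pos 7: N: hit
pos 8: T: miss, evict G, frames {Q,N,T}
pos 9: G: miss, evict Q, frames {N,T,G}
pos 10: T: hit
pos 11: N: hit
pos 12: G: hit
pos 13: Q: miss, evict N, frames {T,G,Q}
At position 13, page N is evicted.

N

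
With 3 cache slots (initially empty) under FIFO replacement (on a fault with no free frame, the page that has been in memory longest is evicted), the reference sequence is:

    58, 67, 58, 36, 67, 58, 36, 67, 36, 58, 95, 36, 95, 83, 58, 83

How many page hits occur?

10

58: fault, frames {58}
67: fault, frames {58,67}
58: hit
36: fault, frames {58,67,36}
67: hit
58: hit
36: hit
67: hit
36: hit
58: hit
95: fault, evict 58, frames {67,36,95}
36: hit
95: hit
83: fault, evict 67, frames {36,95,83}
58: fault, evict 36, frames {95,83,58}
83: hit
Hits: 10.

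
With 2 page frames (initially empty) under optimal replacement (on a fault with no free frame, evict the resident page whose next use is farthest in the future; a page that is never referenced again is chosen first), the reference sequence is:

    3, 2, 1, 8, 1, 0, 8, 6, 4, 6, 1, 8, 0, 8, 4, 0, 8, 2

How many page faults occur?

13

3 → fault, frames {3}
2 → fault, frames {3,2}
1 → fault, evict 3, frames {2,1}
8 → fault, evict 2, frames {1,8}
1 → hit
0 → fault, evict 1, frames {8,0}
8 → hit
6 → fault, evict 0, frames {8,6}
4 → fault, evict 8, frames {6,4}
6 → hit
1 → fault, evict 6, frames {4,1}
8 → fault, evict 1, frames {4,8}
0 → fault, evict 4, frames {8,0}
8 → hit
4 → fault, evict 8, frames {0,4}
0 → hit
8 → fault, evict 4, frames {0,8}
2 → fault, evict 8, frames {0,2}
Page faults: 13.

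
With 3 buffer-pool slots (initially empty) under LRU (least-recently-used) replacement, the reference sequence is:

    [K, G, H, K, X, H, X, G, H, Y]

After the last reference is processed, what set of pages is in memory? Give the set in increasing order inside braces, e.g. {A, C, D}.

{G, H, Y}

K: fault, frames [K]
G: fault, frames [K, G]
H: fault, frames [K, G, H]
K: hit
X: fault, evict G, frames [H, K, X]
H: hit
X: hit
G: fault, evict K, frames [H, X, G]
H: hit
Y: fault, evict X, frames [G, H, Y]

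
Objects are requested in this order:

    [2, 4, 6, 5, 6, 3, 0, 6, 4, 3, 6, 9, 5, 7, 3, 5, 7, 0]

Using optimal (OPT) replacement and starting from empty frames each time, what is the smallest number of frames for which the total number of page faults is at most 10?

f=1: 18 faults
f=2: 13 faults
f=3: 11 faults
f=4: 9 faults
f=5: 8 faults
f=6: 8 faults
f=7: 8 faults
f=8: 8 faults
Smallest f with faults ≤ 10 is 4.

4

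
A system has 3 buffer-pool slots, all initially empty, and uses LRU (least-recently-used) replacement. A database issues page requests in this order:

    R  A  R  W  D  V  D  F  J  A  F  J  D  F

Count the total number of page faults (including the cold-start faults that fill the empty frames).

R -> miss, frames {R}
A -> miss, frames {R,A}
R -> hit
W -> miss, frames {A,R,W}
D -> miss, evict A, frames {R,W,D}
V -> miss, evict R, frames {W,D,V}
D -> hit
F -> miss, evict W, frames {V,D,F}
J -> miss, evict V, frames {D,F,J}
A -> miss, evict D, frames {F,J,A}
F -> hit
J -> hit
D -> miss, evict A, frames {F,J,D}
F -> hit
Page faults: 9.

9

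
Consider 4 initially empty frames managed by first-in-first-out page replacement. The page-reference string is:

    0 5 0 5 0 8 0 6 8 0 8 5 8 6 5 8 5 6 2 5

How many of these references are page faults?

0: fault, frames (0)
5: fault, frames (0 5)
0: hit
5: hit
0: hit
8: fault, frames (0 5 8)
0: hit
6: fault, frames (0 5 8 6)
8: hit
0: hit
8: hit
5: hit
8: hit
6: hit
5: hit
8: hit
5: hit
6: hit
2: fault, evict 0, frames (5 8 6 2)
5: hit
Page faults: 5.

5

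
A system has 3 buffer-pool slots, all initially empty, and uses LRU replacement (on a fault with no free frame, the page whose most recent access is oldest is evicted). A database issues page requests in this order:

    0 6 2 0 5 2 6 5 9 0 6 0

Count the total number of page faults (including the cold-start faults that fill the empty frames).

8

0: miss, frames [0]
6: miss, frames [0, 6]
2: miss, frames [0, 6, 2]
0: hit
5: miss, evict 6, frames [2, 0, 5]
2: hit
6: miss, evict 0, frames [5, 2, 6]
5: hit
9: miss, evict 2, frames [6, 5, 9]
0: miss, evict 6, frames [5, 9, 0]
6: miss, evict 5, frames [9, 0, 6]
0: hit
Page faults: 8.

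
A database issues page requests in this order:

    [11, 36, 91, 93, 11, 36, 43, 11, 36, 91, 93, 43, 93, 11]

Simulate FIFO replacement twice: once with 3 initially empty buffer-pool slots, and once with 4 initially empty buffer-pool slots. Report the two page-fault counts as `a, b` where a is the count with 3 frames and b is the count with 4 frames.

10, 11

3 frames: F F F F F F F . . F F . . F → 10 faults.
4 frames: F F F F . . F F F F F F . F → 11 faults.
11 > 10: adding a frame increased faults — Belady's anomaly.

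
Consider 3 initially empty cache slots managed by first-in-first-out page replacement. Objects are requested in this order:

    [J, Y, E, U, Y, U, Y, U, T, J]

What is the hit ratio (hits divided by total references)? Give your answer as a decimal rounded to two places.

0.40

J → fault, frames [J]
Y → fault, frames [J, Y]
E → fault, frames [J, Y, E]
U → fault, evict J, frames [Y, E, U]
Y → hit
U → hit
Y → hit
U → hit
T → fault, evict Y, frames [E, U, T]
J → fault, evict E, frames [U, T, J]
Hits: 4 of 10 references → 4/10 = 0.4000.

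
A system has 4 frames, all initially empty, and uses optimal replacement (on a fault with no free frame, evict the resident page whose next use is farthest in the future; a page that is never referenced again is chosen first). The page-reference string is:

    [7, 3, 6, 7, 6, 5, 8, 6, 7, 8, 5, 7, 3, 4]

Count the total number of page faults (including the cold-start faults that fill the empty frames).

7

7 → miss, frames {7}
3 → miss, frames {7,3}
6 → miss, frames {7,3,6}
7 → hit
6 → hit
5 → miss, frames {7,3,6,5}
8 → miss, evict 3, frames {7,6,5,8}
6 → hit
7 → hit
8 → hit
5 → hit
7 → hit
3 → miss, evict 8, frames {7,6,5,3}
4 → miss, evict 3, frames {7,6,5,4}
Page faults: 7.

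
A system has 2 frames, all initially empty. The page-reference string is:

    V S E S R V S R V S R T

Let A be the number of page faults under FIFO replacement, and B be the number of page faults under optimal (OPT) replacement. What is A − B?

3

Under FIFO: F F F . F F F F F F F F → 11 faults.
Under OPT: F F F . F F . F . F . F → 8 faults.
A − B = 11 − 8 = 3.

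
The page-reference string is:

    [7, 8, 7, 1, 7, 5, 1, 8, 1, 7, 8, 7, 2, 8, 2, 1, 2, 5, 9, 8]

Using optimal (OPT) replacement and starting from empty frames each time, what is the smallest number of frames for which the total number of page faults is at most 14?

f=1: 20 faults
f=2: 11 faults
f=3: 8 faults
f=4: 6 faults
f=5: 6 faults
f=6: 6 faults
Smallest f with faults ≤ 14 is 2.

2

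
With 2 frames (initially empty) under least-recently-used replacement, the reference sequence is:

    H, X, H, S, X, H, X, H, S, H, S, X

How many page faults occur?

H: fault, frames (H)
X: fault, frames (H X)
H: hit
S: fault, evict X, frames (H S)
X: fault, evict H, frames (S X)
H: fault, evict S, frames (X H)
X: hit
H: hit
S: fault, evict X, frames (H S)
H: hit
S: hit
X: fault, evict H, frames (S X)
Page faults: 7.

7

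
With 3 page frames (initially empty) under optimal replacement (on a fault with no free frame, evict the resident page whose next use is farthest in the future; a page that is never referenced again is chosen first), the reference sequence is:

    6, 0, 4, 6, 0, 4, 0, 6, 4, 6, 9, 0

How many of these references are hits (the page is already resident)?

6 -> miss, frames {6}
0 -> miss, frames {6,0}
4 -> miss, frames {6,0,4}
6 -> hit
0 -> hit
4 -> hit
0 -> hit
6 -> hit
4 -> hit
6 -> hit
9 -> miss, evict 4, frames {6,0,9}
0 -> hit
Hits: 8.

8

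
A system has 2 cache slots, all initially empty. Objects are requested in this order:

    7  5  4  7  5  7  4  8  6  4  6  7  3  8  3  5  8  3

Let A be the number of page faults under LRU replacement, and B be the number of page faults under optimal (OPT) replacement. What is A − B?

3

Under LRU: F F F F F . F F F F . F F F . F F F → 15 faults.
Under OPT: F F F . F . F F F . . F F F . F . F → 12 faults.
A − B = 15 − 12 = 3.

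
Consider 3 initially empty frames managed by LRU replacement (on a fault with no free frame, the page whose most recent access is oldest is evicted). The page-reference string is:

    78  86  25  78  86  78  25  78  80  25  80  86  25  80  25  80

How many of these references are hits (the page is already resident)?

11

78: fault, frames [78]
86: fault, frames [78, 86]
25: fault, frames [78, 86, 25]
78: hit
86: hit
78: hit
25: hit
78: hit
80: fault, evict 86, frames [25, 78, 80]
25: hit
80: hit
86: fault, evict 78, frames [25, 80, 86]
25: hit
80: hit
25: hit
80: hit
Hits: 11.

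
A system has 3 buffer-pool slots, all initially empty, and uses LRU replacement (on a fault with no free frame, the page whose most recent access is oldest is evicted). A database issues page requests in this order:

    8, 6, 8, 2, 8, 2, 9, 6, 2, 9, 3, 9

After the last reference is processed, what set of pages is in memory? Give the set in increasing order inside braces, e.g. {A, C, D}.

{2, 3, 9}

8: miss, frames {8}
6: miss, frames {8,6}
8: hit
2: miss, frames {6,8,2}
8: hit
2: hit
9: miss, evict 6, frames {8,2,9}
6: miss, evict 8, frames {2,9,6}
2: hit
9: hit
3: miss, evict 6, frames {2,9,3}
9: hit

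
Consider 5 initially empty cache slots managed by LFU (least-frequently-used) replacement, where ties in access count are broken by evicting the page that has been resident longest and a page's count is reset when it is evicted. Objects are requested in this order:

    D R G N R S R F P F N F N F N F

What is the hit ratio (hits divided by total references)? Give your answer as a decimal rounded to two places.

0.56

D → fault, frames (D)
R → fault, frames (D R)
G → fault, frames (D R G)
N → fault, frames (D R G N)
R → hit
S → fault, frames (D R G N S)
R → hit
F → fault, evict D, frames (R G N S F)
P → fault, evict G, frames (R N S F P)
F → hit
N → hit
F → hit
N → hit
F → hit
N → hit
F → hit
Hits: 9 of 16 references → 9/16 = 0.5625.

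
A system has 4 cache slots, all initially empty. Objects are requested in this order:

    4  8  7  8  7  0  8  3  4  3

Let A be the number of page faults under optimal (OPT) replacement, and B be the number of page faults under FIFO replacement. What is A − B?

Under OPT: F F F . . F . F . . → 5 faults.
Under FIFO: F F F . . F . F F . → 6 faults.
A − B = 5 − 6 = -1.

-1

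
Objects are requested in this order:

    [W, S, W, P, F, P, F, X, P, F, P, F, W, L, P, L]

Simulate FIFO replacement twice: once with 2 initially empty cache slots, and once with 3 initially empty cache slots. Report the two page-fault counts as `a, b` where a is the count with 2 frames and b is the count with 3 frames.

10, 8

2 frames: F F . F F . . F F F . . F F F . → 10 faults.
3 frames: F F . F F . . F . . . . F F F . → 8 faults.
8 < 10: adding a frame reduced faults, as is typical.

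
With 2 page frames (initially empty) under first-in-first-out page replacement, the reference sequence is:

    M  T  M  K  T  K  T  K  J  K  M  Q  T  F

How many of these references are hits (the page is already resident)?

M → fault, frames {M}
T → fault, frames {M,T}
M → hit
K → fault, evict M, frames {T,K}
T → hit
K → hit
T → hit
K → hit
J → fault, evict T, frames {K,J}
K → hit
M → fault, evict K, frames {J,M}
Q → fault, evict J, frames {M,Q}
T → fault, evict M, frames {Q,T}
F → fault, evict Q, frames {T,F}
Hits: 6.

6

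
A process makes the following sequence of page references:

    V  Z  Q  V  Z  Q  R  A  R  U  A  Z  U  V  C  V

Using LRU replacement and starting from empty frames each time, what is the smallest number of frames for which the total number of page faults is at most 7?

f=1: 16 faults
f=2: 14 faults
f=3: 9 faults
f=4: 9 faults
f=5: 8 faults
f=6: 7 faults
f=7: 7 faults
Smallest f with faults ≤ 7 is 6.

6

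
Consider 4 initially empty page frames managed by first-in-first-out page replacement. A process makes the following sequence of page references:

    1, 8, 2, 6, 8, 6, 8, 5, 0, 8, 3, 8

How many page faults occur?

8

1: miss, frames [1]
8: miss, frames [1, 8]
2: miss, frames [1, 8, 2]
6: miss, frames [1, 8, 2, 6]
8: hit
6: hit
8: hit
5: miss, evict 1, frames [8, 2, 6, 5]
0: miss, evict 8, frames [2, 6, 5, 0]
8: miss, evict 2, frames [6, 5, 0, 8]
3: miss, evict 6, frames [5, 0, 8, 3]
8: hit
Page faults: 8.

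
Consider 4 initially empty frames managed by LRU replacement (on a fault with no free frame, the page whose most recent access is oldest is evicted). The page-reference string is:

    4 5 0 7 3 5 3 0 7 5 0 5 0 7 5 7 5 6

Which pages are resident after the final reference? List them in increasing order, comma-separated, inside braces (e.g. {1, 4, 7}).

{0, 5, 6, 7}

4: miss, frames [4]
5: miss, frames [4, 5]
0: miss, frames [4, 5, 0]
7: miss, frames [4, 5, 0, 7]
3: miss, evict 4, frames [5, 0, 7, 3]
5: hit
3: hit
0: hit
7: hit
5: hit
0: hit
5: hit
0: hit
7: hit
5: hit
7: hit
5: hit
6: miss, evict 3, frames [0, 7, 5, 6]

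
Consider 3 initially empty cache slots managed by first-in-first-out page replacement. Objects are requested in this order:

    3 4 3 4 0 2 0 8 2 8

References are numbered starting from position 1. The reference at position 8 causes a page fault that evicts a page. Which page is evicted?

4

pos 1: 3 → miss, frames {3}
pos 2: 4 → miss, frames {3,4}
pos 3: 3 → hit
pos 4: 4 → hit
pos 5: 0 → miss, frames {3,4,0}
pos 6: 2 → miss, evict 3, frames {4,0,2}
pos 7: 0 → hit
pos 8: 8 → miss, evict 4, frames {0,2,8}
At position 8, page 4 is evicted.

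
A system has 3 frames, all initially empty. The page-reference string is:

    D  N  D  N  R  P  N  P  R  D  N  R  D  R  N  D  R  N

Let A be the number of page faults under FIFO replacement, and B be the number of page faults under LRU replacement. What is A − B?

1

Under FIFO: F F . . F F . . . F F F . . . . . . → 7 faults.
Under LRU: F F . . F F . . . F F . . . . . . . → 6 faults.
A − B = 7 − 6 = 1.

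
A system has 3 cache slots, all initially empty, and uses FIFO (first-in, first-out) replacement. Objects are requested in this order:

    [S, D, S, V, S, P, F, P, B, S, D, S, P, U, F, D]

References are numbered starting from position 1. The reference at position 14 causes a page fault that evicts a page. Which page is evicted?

S

pos 1: S → fault, frames {S}
pos 2: D → fault, frames {S,D}
pos 3: S → hit
pos 4: V → fault, frames {S,D,V}
pos 5: S → hit
pos 6: P → fault, evict S, frames {D,V,P}
pos 7: F → fault, evict D, frames {V,P,F}
pos 8: P → hit
pos 9: B → fault, evict V, frames {P,F,B}
pos 10: S → fault, evict P, frames {F,B,S}
pos 11: D → fault, evict F, frames {B,S,D}
pos 12: S → hit
pos 13: P → fault, evict B, frames {S,D,P}
pos 14: U → fault, evict S, frames {D,P,U}
At position 14, page S is evicted.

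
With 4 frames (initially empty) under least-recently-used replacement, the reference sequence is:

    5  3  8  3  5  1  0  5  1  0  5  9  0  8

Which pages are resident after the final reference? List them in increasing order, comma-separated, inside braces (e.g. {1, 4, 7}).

{0, 5, 8, 9}

5: fault, frames (5)
3: fault, frames (5 3)
8: fault, frames (5 3 8)
3: hit
5: hit
1: fault, frames (8 3 5 1)
0: fault, evict 8, frames (3 5 1 0)
5: hit
1: hit
0: hit
5: hit
9: fault, evict 3, frames (1 0 5 9)
0: hit
8: fault, evict 1, frames (5 9 0 8)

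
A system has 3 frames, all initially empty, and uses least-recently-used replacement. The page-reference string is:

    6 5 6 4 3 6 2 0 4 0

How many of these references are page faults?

6: miss, frames {6}
5: miss, frames {6,5}
6: hit
4: miss, frames {5,6,4}
3: miss, evict 5, frames {6,4,3}
6: hit
2: miss, evict 4, frames {3,6,2}
0: miss, evict 3, frames {6,2,0}
4: miss, evict 6, frames {2,0,4}
0: hit
Page faults: 7.

7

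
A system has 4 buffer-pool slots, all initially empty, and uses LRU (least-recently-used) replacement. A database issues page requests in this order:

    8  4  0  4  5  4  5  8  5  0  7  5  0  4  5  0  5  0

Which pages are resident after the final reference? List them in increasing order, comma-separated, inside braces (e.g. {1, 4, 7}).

8 -> fault, frames [8]
4 -> fault, frames [8, 4]
0 -> fault, frames [8, 4, 0]
4 -> hit
5 -> fault, frames [8, 0, 4, 5]
4 -> hit
5 -> hit
8 -> hit
5 -> hit
0 -> hit
7 -> fault, evict 4, frames [8, 5, 0, 7]
5 -> hit
0 -> hit
4 -> fault, evict 8, frames [7, 5, 0, 4]
5 -> hit
0 -> hit
5 -> hit
0 -> hit

{0, 4, 5, 7}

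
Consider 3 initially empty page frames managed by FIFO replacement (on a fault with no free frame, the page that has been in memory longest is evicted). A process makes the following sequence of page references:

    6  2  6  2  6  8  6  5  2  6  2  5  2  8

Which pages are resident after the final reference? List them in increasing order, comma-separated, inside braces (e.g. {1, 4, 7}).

6 → fault, frames {6}
2 → fault, frames {6,2}
6 → hit
2 → hit
6 → hit
8 → fault, frames {6,2,8}
6 → hit
5 → fault, evict 6, frames {2,8,5}
2 → hit
6 → fault, evict 2, frames {8,5,6}
2 → fault, evict 8, frames {5,6,2}
5 → hit
2 → hit
8 → fault, evict 5, frames {6,2,8}

{2, 6, 8}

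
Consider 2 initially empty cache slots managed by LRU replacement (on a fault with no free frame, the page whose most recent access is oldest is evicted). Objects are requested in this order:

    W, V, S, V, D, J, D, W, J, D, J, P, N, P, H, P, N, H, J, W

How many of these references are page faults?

15

W → miss, frames [W]
V → miss, frames [W, V]
S → miss, evict W, frames [V, S]
V → hit
D → miss, evict S, frames [V, D]
J → miss, evict V, frames [D, J]
D → hit
W → miss, evict J, frames [D, W]
J → miss, evict D, frames [W, J]
D → miss, evict W, frames [J, D]
J → hit
P → miss, evict D, frames [J, P]
N → miss, evict J, frames [P, N]
P → hit
H → miss, evict N, frames [P, H]
P → hit
N → miss, evict H, frames [P, N]
H → miss, evict P, frames [N, H]
J → miss, evict N, frames [H, J]
W → miss, evict H, frames [J, W]
Page faults: 15.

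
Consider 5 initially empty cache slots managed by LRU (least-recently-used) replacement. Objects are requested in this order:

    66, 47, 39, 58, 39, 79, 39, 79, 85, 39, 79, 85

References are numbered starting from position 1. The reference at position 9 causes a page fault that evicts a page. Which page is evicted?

pos 1: 66 → miss, frames {66}
pos 2: 47 → miss, frames {66,47}
pos 3: 39 → miss, frames {66,47,39}
pos 4: 58 → miss, frames {66,47,39,58}
pos 5: 39 → hit
pos 6: 79 → miss, frames {66,47,58,39,79}
pos 7: 39 → hit
pos 8: 79 → hit
pos 9: 85 → miss, evict 66, frames {47,58,39,79,85}
At position 9, page 66 is evicted.

66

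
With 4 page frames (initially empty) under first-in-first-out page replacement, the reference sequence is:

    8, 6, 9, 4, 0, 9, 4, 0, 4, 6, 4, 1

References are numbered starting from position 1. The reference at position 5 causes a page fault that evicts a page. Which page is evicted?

pos 1: 8 → fault, frames [8]
pos 2: 6 → fault, frames [8, 6]
pos 3: 9 → fault, frames [8, 6, 9]
pos 4: 4 → fault, frames [8, 6, 9, 4]
pos 5: 0 → fault, evict 8, frames [6, 9, 4, 0]
At position 5, page 8 is evicted.

8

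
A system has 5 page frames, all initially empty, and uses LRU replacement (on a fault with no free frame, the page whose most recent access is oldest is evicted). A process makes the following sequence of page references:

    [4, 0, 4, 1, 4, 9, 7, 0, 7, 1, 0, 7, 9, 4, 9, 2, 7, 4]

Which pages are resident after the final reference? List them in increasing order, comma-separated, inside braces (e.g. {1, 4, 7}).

4 → fault, frames [4]
0 → fault, frames [4, 0]
4 → hit
1 → fault, frames [0, 4, 1]
4 → hit
9 → fault, frames [0, 1, 4, 9]
7 → fault, frames [0, 1, 4, 9, 7]
0 → hit
7 → hit
1 → hit
0 → hit
7 → hit
9 → hit
4 → hit
9 → hit
2 → fault, evict 1, frames [0, 7, 4, 9, 2]
7 → hit
4 → hit

{0, 2, 4, 7, 9}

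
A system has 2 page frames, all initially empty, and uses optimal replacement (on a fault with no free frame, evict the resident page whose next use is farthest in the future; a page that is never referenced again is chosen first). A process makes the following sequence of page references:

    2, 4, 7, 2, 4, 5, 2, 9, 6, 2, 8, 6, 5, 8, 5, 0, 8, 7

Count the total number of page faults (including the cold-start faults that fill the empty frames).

11

2: miss, frames (2)
4: miss, frames (2 4)
7: miss, evict 4, frames (2 7)
2: hit
4: miss, evict 7, frames (2 4)
5: miss, evict 4, frames (2 5)
2: hit
9: miss, evict 5, frames (2 9)
6: miss, evict 9, frames (2 6)
2: hit
8: miss, evict 2, frames (6 8)
6: hit
5: miss, evict 6, frames (8 5)
8: hit
5: hit
0: miss, evict 5, frames (8 0)
8: hit
7: miss, evict 0, frames (8 7)
Page faults: 11.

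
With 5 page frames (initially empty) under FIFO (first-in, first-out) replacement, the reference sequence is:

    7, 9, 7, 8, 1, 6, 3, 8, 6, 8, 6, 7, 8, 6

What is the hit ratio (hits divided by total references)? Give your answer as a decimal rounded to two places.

0.50

7 → miss, frames [7]
9 → miss, frames [7, 9]
7 → hit
8 → miss, frames [7, 9, 8]
1 → miss, frames [7, 9, 8, 1]
6 → miss, frames [7, 9, 8, 1, 6]
3 → miss, evict 7, frames [9, 8, 1, 6, 3]
8 → hit
6 → hit
8 → hit
6 → hit
7 → miss, evict 9, frames [8, 1, 6, 3, 7]
8 → hit
6 → hit
Hits: 7 of 14 references → 7/14 = 0.5000.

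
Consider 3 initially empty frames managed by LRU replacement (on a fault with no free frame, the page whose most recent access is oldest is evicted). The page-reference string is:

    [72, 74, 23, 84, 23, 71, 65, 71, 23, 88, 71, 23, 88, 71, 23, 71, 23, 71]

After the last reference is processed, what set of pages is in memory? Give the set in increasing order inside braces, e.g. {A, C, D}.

{23, 71, 88}

72: fault, frames (72)
74: fault, frames (72 74)
23: fault, frames (72 74 23)
84: fault, evict 72, frames (74 23 84)
23: hit
71: fault, evict 74, frames (84 23 71)
65: fault, evict 84, frames (23 71 65)
71: hit
23: hit
88: fault, evict 65, frames (71 23 88)
71: hit
23: hit
88: hit
71: hit
23: hit
71: hit
23: hit
71: hit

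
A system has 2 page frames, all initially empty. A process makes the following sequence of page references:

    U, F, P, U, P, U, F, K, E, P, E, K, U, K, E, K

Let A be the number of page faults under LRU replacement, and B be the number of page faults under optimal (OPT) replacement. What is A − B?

2

Under LRU: F F F F . . F F F F . F F . F . → 11 faults.
Under OPT: F F F . . . F F F . . F F . F . → 9 faults.
A − B = 11 − 9 = 2.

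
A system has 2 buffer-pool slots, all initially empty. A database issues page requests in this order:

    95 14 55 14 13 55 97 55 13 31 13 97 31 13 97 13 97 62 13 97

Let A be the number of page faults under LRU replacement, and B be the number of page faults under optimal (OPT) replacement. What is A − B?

Under LRU: F F F . F F F . F F . F F F F . . F F F → 15 faults.
Under OPT: F F F . F . F . F F . F . F . . . F . F → 11 faults.
A − B = 15 − 11 = 4.

4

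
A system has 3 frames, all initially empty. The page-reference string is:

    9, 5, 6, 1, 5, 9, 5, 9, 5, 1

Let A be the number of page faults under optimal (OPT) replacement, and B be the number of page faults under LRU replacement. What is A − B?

Under OPT: F F F F . . . . . . → 4 faults.
Under LRU: F F F F . F . . . . → 5 faults.
A − B = 4 − 5 = -1.

-1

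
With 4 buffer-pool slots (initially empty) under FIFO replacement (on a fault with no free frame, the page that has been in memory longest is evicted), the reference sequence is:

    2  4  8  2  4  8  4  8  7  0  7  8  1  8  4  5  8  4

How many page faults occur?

2 → miss, frames [2]
4 → miss, frames [2, 4]
8 → miss, frames [2, 4, 8]
2 → hit
4 → hit
8 → hit
4 → hit
8 → hit
7 → miss, frames [2, 4, 8, 7]
0 → miss, evict 2, frames [4, 8, 7, 0]
7 → hit
8 → hit
1 → miss, evict 4, frames [8, 7, 0, 1]
8 → hit
4 → miss, evict 8, frames [7, 0, 1, 4]
5 → miss, evict 7, frames [0, 1, 4, 5]
8 → miss, evict 0, frames [1, 4, 5, 8]
4 → hit
Page faults: 9.

9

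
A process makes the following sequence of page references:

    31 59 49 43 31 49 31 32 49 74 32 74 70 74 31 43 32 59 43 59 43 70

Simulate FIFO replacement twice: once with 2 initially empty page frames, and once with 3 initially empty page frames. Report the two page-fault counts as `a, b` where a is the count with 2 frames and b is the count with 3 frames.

15, 14

2 frames: F F F F F F . F . F . . F . F F F F F . . F → 15 faults.
3 frames: F F F F F . . F F F . . F . F F F F . . . F → 14 faults.
14 < 15: adding a frame reduced faults, as is typical.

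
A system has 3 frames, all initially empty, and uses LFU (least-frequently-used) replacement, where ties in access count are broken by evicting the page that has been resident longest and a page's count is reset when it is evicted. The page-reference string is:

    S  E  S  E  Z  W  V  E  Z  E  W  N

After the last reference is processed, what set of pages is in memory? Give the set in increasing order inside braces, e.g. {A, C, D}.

{E, N, S}

S: miss, frames (S)
E: miss, frames (S E)
S: hit
E: hit
Z: miss, frames (S E Z)
W: miss, evict Z, frames (S E W)
V: miss, evict W, frames (S E V)
E: hit
Z: miss, evict V, frames (S E Z)
E: hit
W: miss, evict Z, frames (S E W)
N: miss, evict W, frames (S E N)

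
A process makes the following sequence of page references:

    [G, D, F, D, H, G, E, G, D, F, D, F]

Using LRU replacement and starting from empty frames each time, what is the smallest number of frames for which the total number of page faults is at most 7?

f=1: 12 faults
f=2: 8 faults
f=3: 8 faults
f=4: 6 faults
f=5: 5 faults
Smallest f with faults ≤ 7 is 4.

4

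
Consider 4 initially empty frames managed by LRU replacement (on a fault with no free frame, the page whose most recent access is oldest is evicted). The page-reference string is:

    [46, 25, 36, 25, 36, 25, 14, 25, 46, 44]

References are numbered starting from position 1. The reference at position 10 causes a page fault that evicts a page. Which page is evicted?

pos 1: 46 -> fault, frames [46]
pos 2: 25 -> fault, frames [46, 25]
pos 3: 36 -> fault, frames [46, 25, 36]
pos 4: 25 -> hit
pos 5: 36 -> hit
pos 6: 25 -> hit
pos 7: 14 -> fault, frames [46, 36, 25, 14]
pos 8: 25 -> hit
pos 9: 46 -> hit
pos 10: 44 -> fault, evict 36, frames [14, 25, 46, 44]
At position 10, page 36 is evicted.

36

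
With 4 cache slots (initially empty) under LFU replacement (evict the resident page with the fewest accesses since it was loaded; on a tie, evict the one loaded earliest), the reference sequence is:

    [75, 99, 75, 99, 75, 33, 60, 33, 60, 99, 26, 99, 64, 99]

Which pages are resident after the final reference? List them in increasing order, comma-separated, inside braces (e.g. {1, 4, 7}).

75 → fault, frames (75)
99 → fault, frames (75 99)
75 → hit
99 → hit
75 → hit
33 → fault, frames (75 99 33)
60 → fault, frames (75 99 33 60)
33 → hit
60 → hit
99 → hit
26 → fault, evict 33, frames (75 99 60 26)
99 → hit
64 → fault, evict 26, frames (75 99 60 64)
99 → hit

{60, 64, 75, 99}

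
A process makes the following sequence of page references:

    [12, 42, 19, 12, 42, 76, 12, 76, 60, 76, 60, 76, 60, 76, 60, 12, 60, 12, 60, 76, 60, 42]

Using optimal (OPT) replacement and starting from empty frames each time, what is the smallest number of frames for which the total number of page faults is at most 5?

4

f=1: 22 faults
f=2: 9 faults
f=3: 6 faults
f=4: 5 faults
f=5: 5 faults
Smallest f with faults ≤ 5 is 4.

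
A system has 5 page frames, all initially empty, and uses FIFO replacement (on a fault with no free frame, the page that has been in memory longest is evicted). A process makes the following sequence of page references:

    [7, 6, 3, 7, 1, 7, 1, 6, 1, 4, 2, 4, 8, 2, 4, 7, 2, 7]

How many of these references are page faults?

8

7 → miss, frames {7}
6 → miss, frames {7,6}
3 → miss, frames {7,6,3}
7 → hit
1 → miss, frames {7,6,3,1}
7 → hit
1 → hit
6 → hit
1 → hit
4 → miss, frames {7,6,3,1,4}
2 → miss, evict 7, frames {6,3,1,4,2}
4 → hit
8 → miss, evict 6, frames {3,1,4,2,8}
2 → hit
4 → hit
7 → miss, evict 3, frames {1,4,2,8,7}
2 → hit
7 → hit
Page faults: 8.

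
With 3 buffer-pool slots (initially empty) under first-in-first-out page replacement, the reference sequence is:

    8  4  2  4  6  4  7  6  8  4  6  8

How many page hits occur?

8 → fault, frames (8)
4 → fault, frames (8 4)
2 → fault, frames (8 4 2)
4 → hit
6 → fault, evict 8, frames (4 2 6)
4 → hit
7 → fault, evict 4, frames (2 6 7)
6 → hit
8 → fault, evict 2, frames (6 7 8)
4 → fault, evict 6, frames (7 8 4)
6 → fault, evict 7, frames (8 4 6)
8 → hit
Hits: 4.

4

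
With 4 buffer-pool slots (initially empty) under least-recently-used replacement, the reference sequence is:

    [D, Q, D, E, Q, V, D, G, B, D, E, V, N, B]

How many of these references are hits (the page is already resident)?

D -> fault, frames {D}
Q -> fault, frames {D,Q}
D -> hit
E -> fault, frames {Q,D,E}
Q -> hit
V -> fault, frames {D,E,Q,V}
D -> hit
G -> fault, evict E, frames {Q,V,D,G}
B -> fault, evict Q, frames {V,D,G,B}
D -> hit
E -> fault, evict V, frames {G,B,D,E}
V -> fault, evict G, frames {B,D,E,V}
N -> fault, evict B, frames {D,E,V,N}
B -> fault, evict D, frames {E,V,N,B}
Hits: 4.

4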